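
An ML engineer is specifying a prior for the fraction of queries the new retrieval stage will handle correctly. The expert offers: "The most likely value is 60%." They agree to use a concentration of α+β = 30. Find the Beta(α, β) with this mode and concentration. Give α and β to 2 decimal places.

For α,β > 1 the Beta mode is (α−1)/(α+β−2). With α+β = 30, the mode is (α−1)/28.
Set (α−1)/28 = 0.6 → α = 1 + 0.6·28 = 17.80.
β = 30 − α = 12.20.

α = 17.80, β = 12.20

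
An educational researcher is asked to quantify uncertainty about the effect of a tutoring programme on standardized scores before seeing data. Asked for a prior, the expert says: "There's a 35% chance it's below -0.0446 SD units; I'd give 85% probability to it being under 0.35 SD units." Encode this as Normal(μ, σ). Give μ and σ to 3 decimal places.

μ = 0.062, σ = 0.278

The p-quantile of Normal(μ,σ) is μ + z_p·σ, with z_{0.35} = -0.3853 and z_{0.85} = 1.036.
Eliminate σ: μ = (z₂·x₁ − z₁·x₂)/(z₂ − z₁) = (1.036·-0.0446 − (-0.3853)·0.35)/1.422 = 0.062.
Then σ = (x₂ − x₁)/(z₂ − z₁) = (0.35 − -0.0446)/1.422 = 0.278.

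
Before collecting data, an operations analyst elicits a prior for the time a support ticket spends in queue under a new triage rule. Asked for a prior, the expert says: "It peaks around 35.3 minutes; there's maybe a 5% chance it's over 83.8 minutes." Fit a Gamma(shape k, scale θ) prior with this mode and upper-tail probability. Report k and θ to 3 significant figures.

Gamma(k,θ) with k>1 has mode (k−1)θ, so θ = 35.3/(k−1).
Need P(X < 83.8) = 0.95 with θ tied to k this way. Start at k = 2, θ = 35.3: P(X<83.8) ≈ 0.686.
Too low — raise k to concentrate. Iterating converges to k ≈ 4.65.
Then θ = 35.3/(4.65−1) ≈ 9.66.

k ≈ 4.65, θ ≈ 9.66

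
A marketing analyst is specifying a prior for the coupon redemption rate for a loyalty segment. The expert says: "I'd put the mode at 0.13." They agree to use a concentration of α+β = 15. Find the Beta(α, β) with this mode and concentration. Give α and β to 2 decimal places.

For α,β > 1 the Beta mode is (α−1)/(α+β−2). With α+β = 15, the mode is (α−1)/13.
Set (α−1)/13 = 0.13 → α = 1 + 0.13·13 = 2.69.
β = 15 − α = 12.31.

α = 2.69, β = 12.31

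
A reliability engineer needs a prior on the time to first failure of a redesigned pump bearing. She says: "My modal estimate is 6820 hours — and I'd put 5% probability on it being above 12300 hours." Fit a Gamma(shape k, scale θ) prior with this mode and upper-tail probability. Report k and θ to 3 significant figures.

Gamma(k,θ) with k>1 has mode (k−1)θ, so θ = 6820/(k−1).
Need P(X < 12300) = 0.95 with θ tied to k this way. Start at k = 2, θ = 6820: P(X<12300) ≈ 0.538.
Too low — raise k to concentrate. Iterating converges to k ≈ 9.01.
Then θ = 6820/(9.01−1) ≈ 851.

k ≈ 9.01, θ ≈ 851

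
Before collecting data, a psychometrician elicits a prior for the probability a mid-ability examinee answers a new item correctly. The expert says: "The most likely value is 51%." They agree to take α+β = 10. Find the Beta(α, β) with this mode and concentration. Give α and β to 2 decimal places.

For α,β > 1 the Beta mode is (α−1)/(α+β−2). With α+β = 10, the mode is (α−1)/8.
Set (α−1)/8 = 0.51 → α = 1 + 0.51·8 = 5.08.
β = 10 − α = 4.92.

α = 5.08, β = 4.92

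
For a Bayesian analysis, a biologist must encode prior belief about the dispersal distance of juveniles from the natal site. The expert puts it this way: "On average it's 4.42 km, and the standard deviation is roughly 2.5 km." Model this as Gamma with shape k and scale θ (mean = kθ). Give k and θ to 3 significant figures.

For Gamma(k, scale θ): mean = kθ, variance = kθ², so CV = 1/√k.
CV = SD/mean = 2.5/4.42 = 0.5656, hence k = 1/CV² = 3.13.
Then θ = mean/k = 4.42/3.13 = 1.41.

k ≈ 3.13, θ ≈ 1.41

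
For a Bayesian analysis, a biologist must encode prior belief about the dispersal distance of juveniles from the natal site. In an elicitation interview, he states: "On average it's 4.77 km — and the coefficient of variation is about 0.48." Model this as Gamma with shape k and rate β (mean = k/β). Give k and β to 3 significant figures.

For Gamma(k, rate β): mean = k/β, variance = k/β², so CV = 1/√k.
CV = 0.48, hence k = 1/CV² = 4.34.
Then β = k/mean = 4.34/4.77 = 0.91.

k ≈ 4.34, β ≈ 0.91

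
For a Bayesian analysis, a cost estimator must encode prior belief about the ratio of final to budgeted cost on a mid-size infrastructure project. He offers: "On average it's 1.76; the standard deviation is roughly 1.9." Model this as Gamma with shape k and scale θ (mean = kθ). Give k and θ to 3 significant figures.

k ≈ 0.858, θ ≈ 2.05

For Gamma(k, scale θ): mean = kθ, variance = kθ², so CV = 1/√k.
CV = SD/mean = 1.9/1.76 = 1.08, hence k = 1/CV² = 0.858.
Then θ = mean/k = 1.76/0.858 = 2.05.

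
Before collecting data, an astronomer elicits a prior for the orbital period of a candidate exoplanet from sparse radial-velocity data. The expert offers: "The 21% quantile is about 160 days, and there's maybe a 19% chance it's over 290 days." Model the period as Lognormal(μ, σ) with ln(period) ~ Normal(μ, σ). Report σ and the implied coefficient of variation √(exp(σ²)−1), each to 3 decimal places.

σ ≈ 0.353, CV ≈ 0.364

If T ~ Lognormal(μ,σ) then ln T ~ Normal(μ,σ), so the p-quantile of ln T is μ + z_p·σ.
ln(160) = 5.075 and ln(290) = 5.67; z_{0.21} = -0.8064, z_{0.81} = 0.8779.
σ = (5.67 − 5.075)/(0.8779 − (-0.8064)) = 0.353.
μ = 5.075 − (-0.8064)·0.353 = 5.360.
CV = √(exp(σ²)−1) = √(exp(0.1247)−1) = 0.364.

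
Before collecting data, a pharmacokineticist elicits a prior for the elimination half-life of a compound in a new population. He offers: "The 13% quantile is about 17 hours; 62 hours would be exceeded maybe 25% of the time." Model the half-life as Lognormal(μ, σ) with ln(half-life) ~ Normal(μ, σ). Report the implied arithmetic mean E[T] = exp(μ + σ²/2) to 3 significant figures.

If T ~ Lognormal(μ,σ) then ln T ~ Normal(μ,σ), so the p-quantile of ln T is μ + z_p·σ.
ln(17) = 2.833 and ln(62) = 4.127; z_{0.13} = -1.126, z_{0.75} = 0.6745.
σ = (4.127 − 2.833)/(0.6745 − (-1.126)) = 0.718.
μ = 2.833 − (-1.126)·0.718 = 3.643.
E[T] = exp(μ + σ²/2) = exp(3.643 + 0.2581) = 49.4 hours.

E[T] ≈ 49.4 hours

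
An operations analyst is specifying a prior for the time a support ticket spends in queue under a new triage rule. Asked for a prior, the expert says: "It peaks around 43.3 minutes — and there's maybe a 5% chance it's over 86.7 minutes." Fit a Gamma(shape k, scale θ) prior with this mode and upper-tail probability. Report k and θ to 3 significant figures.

k ≈ 6.75, θ ≈ 7.53

Gamma(k,θ) with k>1 has mode (k−1)θ, so θ = 43.3/(k−1).
Need P(X < 86.7) = 0.95 with θ tied to k this way. Start at k = 2, θ = 43.3: P(X<86.7) ≈ 0.595.
Too low — raise k to concentrate. Iterating converges to k ≈ 6.75.
Then θ = 43.3/(6.75−1) ≈ 7.53.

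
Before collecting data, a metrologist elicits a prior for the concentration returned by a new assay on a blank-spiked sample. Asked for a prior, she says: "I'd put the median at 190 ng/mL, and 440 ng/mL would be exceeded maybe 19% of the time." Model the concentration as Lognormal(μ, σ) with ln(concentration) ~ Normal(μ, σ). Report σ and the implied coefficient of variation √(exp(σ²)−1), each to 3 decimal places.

σ ≈ 0.957, CV ≈ 1.223

If T ~ Lognormal(μ,σ) then ln T ~ Normal(μ,σ), so the p-quantile of ln T is μ + z_p·σ.
ln(190) = 5.247 and ln(440) = 6.087; z_{0.5} = 0, z_{0.81} = 0.8779.
σ = (6.087 − 5.247)/(0.8779 − (0)) = 0.957.
μ = 5.247 − (0)·0.957 = 5.247.
CV = √(exp(σ²)−1) = √(exp(0.9150)−1) = 1.223.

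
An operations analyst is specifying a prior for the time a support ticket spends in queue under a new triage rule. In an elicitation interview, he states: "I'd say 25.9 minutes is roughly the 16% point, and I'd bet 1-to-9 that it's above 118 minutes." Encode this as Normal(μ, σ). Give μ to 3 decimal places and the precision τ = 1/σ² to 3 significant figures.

For Normal(μ,σ), the p-quantile is μ + z_p·σ. Here z_{0.16} = -0.9945, z_{0.9} = 1.282.
So 25.9 = μ − 0.9945σ and 118 = μ + 1.282σ.
Subtracting: σ = (118 − 25.9)/(1.282 − (-0.9945)) = 40.466.
Then μ = 25.9 − (-0.9945)·40.466 = 66.141.
Precision τ = 1/σ² = 1/40.47² = 0.000611.

μ = 66.141, τ = 0.000611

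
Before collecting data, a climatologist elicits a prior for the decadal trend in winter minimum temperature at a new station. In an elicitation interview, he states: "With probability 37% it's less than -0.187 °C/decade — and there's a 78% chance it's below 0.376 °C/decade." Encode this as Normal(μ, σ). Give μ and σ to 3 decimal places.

For Normal(μ,σ), the p-quantile is μ + z_p·σ. Here z_{0.37} = -0.3319, z_{0.78} = 0.7722.
So -0.187 = μ − 0.3319σ and 0.376 = μ + 0.7722σ.
Subtracting: σ = (0.376 − -0.187)/(0.7722 − (-0.3319)) = 0.510.
Then μ = -0.187 − (-0.3319)·0.510 = -0.018.

μ = -0.018, σ = 0.510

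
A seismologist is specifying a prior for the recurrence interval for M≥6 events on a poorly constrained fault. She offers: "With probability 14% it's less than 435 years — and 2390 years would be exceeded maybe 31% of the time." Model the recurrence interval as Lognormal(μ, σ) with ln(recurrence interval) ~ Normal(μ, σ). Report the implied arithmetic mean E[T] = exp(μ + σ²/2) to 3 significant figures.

E[T] ≈ 2510 years

If T ~ Lognormal(μ,σ) then ln T ~ Normal(μ,σ), so the p-quantile of ln T is μ + z_p·σ.
ln(435) = 6.075 and ln(2390) = 7.779; z_{0.14} = -1.08, z_{0.69} = 0.4959.
σ = (7.779 − 6.075)/(0.4959 − (-1.08)) = 1.081.
μ = 6.075 − (-1.08)·1.081 = 7.243.
E[T] = exp(μ + σ²/2) = exp(7.243 + 0.5842) = 2510 years.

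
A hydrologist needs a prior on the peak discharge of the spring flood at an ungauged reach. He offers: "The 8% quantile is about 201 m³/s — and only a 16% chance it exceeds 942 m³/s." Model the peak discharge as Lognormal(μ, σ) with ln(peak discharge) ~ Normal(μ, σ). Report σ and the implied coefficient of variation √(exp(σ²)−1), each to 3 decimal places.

σ ≈ 0.644, CV ≈ 0.717

If T ~ Lognormal(μ,σ) then ln T ~ Normal(μ,σ), so the p-quantile of ln T is μ + z_p·σ.
ln(201) = 5.303 and ln(942) = 6.848; z_{0.08} = -1.405, z_{0.84} = 0.9945.
σ = (6.848 − 5.303)/(0.9945 − (-1.405)) = 0.644.
μ = 5.303 − (-1.405)·0.644 = 6.208.
CV = √(exp(σ²)−1) = √(exp(0.4144)−1) = 0.717.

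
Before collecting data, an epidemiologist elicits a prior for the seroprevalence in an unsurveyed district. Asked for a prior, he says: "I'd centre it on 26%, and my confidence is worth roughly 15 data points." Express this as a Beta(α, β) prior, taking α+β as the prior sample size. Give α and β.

Under the effective-sample-size interpretation, Beta(α, β) has prior mean α/(α+β) and prior sample size α+β.
So α+β = 15 and α/(α+β) = 0.26, giving α = 0.26·15 = 3.9 and β = 15 − 3.9 = 11.1.

α = 3.9, β = 11.1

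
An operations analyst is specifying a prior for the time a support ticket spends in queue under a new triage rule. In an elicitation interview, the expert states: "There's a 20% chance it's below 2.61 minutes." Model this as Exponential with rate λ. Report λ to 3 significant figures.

P(T < 2.61) = 1 − e^(−λ·2.61) = 0.2, so λ = −ln(1−0.2)/2.61 = −ln(0.8)/2.61 = 0.0855.

λ ≈ 0.0855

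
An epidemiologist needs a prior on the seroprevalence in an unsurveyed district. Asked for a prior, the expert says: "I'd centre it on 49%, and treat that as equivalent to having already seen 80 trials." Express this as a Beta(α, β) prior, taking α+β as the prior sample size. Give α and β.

Under the effective-sample-size interpretation, Beta(α, β) has prior mean α/(α+β) and prior sample size α+β.
So α+β = 80 and α/(α+β) = 0.49, giving α = 0.49·80 = 39.2 and β = 80 − 39.2 = 40.8.

α = 39.2, β = 40.8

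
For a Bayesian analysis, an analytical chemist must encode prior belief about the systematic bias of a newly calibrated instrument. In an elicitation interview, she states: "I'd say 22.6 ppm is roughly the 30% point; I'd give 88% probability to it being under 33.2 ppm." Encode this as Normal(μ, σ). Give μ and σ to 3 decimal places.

μ = 25.871, σ = 6.238

The p-quantile of Normal(μ,σ) is μ + z_p·σ, with z_{0.3} = -0.5244 and z_{0.88} = 1.175.
Eliminate σ: μ = (z₂·x₁ − z₁·x₂)/(z₂ − z₁) = (1.175·22.6 − (-0.5244)·33.2)/1.699 = 25.871.
Then σ = (x₂ − x₁)/(z₂ − z₁) = (33.2 − 22.6)/1.699 = 6.238.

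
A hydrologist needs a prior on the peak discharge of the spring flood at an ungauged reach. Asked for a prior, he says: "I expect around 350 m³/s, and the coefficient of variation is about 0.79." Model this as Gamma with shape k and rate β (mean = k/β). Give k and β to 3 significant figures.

k ≈ 1.6, β ≈ 0.00458

For Gamma(k, rate β): mean = k/β, variance = k/β², so CV = 1/√k.
CV = 0.79, hence k = 1/CV² = 1.6.
Then β = k/mean = 1.6/350 = 0.00458.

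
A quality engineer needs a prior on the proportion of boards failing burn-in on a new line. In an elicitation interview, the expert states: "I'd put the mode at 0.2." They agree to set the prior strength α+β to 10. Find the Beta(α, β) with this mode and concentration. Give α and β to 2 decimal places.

α = 2.60, β = 7.40

For α,β > 1 the Beta mode is (α−1)/(α+β−2). With α+β = 10, the mode is (α−1)/8.
Set (α−1)/8 = 0.2 → α = 1 + 0.2·8 = 2.60.
β = 10 − α = 7.40.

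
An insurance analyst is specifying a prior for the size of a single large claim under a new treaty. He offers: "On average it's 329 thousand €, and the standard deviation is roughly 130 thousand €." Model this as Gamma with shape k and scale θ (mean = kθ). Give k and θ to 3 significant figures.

For Gamma(k, scale θ): mean = kθ, variance = kθ², so CV = 1/√k.
CV = SD/mean = 130/329 = 0.3951, hence k = 1/CV² = 6.4.
Then θ = mean/k = 329/6.4 = 51.4.

k ≈ 6.4, θ ≈ 51.4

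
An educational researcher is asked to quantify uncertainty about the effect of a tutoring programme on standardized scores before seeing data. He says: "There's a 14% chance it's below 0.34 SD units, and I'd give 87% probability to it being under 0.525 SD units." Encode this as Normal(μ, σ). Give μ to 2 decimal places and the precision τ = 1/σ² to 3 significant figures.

The p-quantile of Normal(μ,σ) is μ + z_p·σ, with z_{0.14} = -1.08 and z_{0.87} = 1.126.
Eliminate σ: μ = (z₂·x₁ − z₁·x₂)/(z₂ − z₁) = (1.126·0.34 − (-1.08)·0.525)/2.207 = 0.43.
Then σ = (x₂ − x₁)/(z₂ − z₁) = (0.525 − 0.34)/2.207 = 0.08.
Precision τ = 1/σ² = 1/0.08384² = 142.

μ = 0.43, τ = 142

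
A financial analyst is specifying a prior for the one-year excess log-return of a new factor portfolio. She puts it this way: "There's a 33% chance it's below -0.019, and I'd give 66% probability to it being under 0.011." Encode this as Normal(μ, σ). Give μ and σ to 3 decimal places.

The p-quantile of Normal(μ,σ) is μ + z_p·σ, with z_{0.33} = -0.4399 and z_{0.66} = 0.4125.
Eliminate σ: μ = (z₂·x₁ − z₁·x₂)/(z₂ − z₁) = (0.4125·-0.019 − (-0.4399)·0.011)/0.8524 = -0.004.
Then σ = (x₂ − x₁)/(z₂ − z₁) = (0.011 − -0.019)/0.8524 = 0.035.

μ = -0.004, σ = 0.035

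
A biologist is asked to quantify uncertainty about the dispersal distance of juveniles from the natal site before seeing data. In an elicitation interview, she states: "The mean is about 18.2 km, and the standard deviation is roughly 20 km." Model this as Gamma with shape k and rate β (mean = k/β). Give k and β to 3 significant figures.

For Gamma(k, rate β): mean = k/β, variance = k/β², so CV = 1/√k.
CV = SD/mean = 20/18.2 = 1.099, hence k = 1/CV² = 0.828.
Then β = k/mean = 0.828/18.2 = 0.0455.

k ≈ 0.828, β ≈ 0.0455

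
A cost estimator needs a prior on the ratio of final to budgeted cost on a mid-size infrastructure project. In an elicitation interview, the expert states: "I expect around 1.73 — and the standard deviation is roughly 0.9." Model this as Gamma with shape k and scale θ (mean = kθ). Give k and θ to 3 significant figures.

For Gamma(k, scale θ): mean = kθ, variance = kθ², so CV = 1/√k.
CV = SD/mean = 0.9/1.73 = 0.5202, hence k = 1/CV² = 3.69.
Then θ = mean/k = 1.73/3.69 = 0.468.

k ≈ 3.69, θ ≈ 0.468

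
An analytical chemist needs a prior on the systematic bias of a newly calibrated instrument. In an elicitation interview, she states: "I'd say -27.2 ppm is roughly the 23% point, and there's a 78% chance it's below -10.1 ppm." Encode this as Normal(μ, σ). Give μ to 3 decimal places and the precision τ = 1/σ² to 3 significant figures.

μ = -18.839, τ = 0.00781

The p-quantile of Normal(μ,σ) is μ + z_p·σ, with z_{0.23} = -0.7388 and z_{0.78} = 0.7722.
Eliminate σ: μ = (z₂·x₁ − z₁·x₂)/(z₂ − z₁) = (0.7722·-27.2 − (-0.7388)·-10.1)/1.511 = -18.839.
Then σ = (x₂ − x₁)/(z₂ − z₁) = (-10.1 − -27.2)/1.511 = 11.317.
Precision τ = 1/σ² = 1/11.32² = 0.00781.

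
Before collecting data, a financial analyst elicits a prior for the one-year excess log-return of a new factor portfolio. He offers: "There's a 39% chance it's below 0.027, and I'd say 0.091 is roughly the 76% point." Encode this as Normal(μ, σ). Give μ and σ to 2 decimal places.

μ = 0.05, σ = 0.06

For Normal(μ,σ), the p-quantile is μ + z_p·σ. Here z_{0.39} = -0.2793, z_{0.76} = 0.7063.
So 0.027 = μ − 0.2793σ and 0.091 = μ + 0.7063σ.
Subtracting: σ = (0.091 − 0.027)/(0.7063 − (-0.2793)) = 0.06.
Then μ = 0.027 − (-0.2793)·0.06 = 0.05.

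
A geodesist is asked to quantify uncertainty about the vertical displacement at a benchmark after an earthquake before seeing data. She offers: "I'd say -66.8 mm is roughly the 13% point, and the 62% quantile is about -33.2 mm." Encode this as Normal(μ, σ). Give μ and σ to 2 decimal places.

The p-quantile of Normal(μ,σ) is μ + z_p·σ, with z_{0.13} = -1.126 and z_{0.62} = 0.3055.
Eliminate σ: μ = (z₂·x₁ − z₁·x₂)/(z₂ − z₁) = (0.3055·-66.8 − (-1.126)·-33.2)/1.432 = -40.37.
Then σ = (x₂ − x₁)/(z₂ − z₁) = (-33.2 − -66.8)/1.432 = 23.47.

μ = -40.37, σ = 23.47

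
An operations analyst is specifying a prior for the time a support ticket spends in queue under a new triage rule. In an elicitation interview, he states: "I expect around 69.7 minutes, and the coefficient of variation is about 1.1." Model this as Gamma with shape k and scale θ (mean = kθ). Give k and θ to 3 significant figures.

k ≈ 0.826, θ ≈ 84.3

For Gamma(k, scale θ): mean = kθ, variance = kθ², so CV = 1/√k.
CV = 1.1, hence k = 1/CV² = 0.826.
Then θ = mean/k = 69.7/0.826 = 84.3.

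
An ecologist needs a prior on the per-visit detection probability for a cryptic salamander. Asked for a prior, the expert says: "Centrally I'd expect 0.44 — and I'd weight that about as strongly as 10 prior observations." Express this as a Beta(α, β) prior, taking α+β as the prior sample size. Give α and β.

Under the effective-sample-size interpretation, Beta(α, β) has prior mean α/(α+β) and prior sample size α+β.
So α+β = 10 and α/(α+β) = 0.44, giving α = 0.44·10 = 4.4 and β = 10 − 4.4 = 5.6.

α = 4.4, β = 5.6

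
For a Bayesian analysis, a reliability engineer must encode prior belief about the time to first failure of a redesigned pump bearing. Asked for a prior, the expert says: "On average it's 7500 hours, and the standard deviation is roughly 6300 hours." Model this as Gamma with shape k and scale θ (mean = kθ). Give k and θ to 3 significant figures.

k ≈ 1.42, θ ≈ 5290

For Gamma(k, scale θ): mean = kθ, variance = kθ², so CV = 1/√k.
CV = SD/mean = 6300/7500 = 0.84, hence k = 1/CV² = 1.42.
Then θ = mean/k = 7500/1.42 = 5290.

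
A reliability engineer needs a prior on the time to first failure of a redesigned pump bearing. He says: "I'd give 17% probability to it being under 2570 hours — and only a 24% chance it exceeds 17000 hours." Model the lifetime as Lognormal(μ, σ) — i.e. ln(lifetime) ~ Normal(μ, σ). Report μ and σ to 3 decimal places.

If T ~ Lognormal(μ,σ) then ln T ~ Normal(μ,σ), so the p-quantile of ln T is μ + z_p·σ.
ln(2570) = 7.852 and ln(17000) = 9.741; z_{0.17} = -0.9542, z_{0.76} = 0.7063.
σ = (9.741 − 7.852)/(0.7063 − (-0.9542)) = 1.138.
μ = 7.852 − (-0.9542)·1.138 = 8.937.

μ ≈ 8.937, σ ≈ 1.138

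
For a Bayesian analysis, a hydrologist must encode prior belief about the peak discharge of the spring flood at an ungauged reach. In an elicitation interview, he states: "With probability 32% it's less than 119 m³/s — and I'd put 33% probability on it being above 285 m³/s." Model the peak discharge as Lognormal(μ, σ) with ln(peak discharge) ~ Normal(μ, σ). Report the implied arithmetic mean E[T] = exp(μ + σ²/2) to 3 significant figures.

If T ~ Lognormal(μ,σ) then ln T ~ Normal(μ,σ), so the p-quantile of ln T is μ + z_p·σ.
ln(119) = 4.779 and ln(285) = 5.652; z_{0.32} = -0.4677, z_{0.67} = 0.4399.
σ = (5.652 − 4.779)/(0.4399 − (-0.4677)) = 0.962.
μ = 4.779 − (-0.4677)·0.962 = 5.229.
E[T] = exp(μ + σ²/2) = exp(5.229 + 0.4630) = 297 m³/s.

E[T] ≈ 297 m³/s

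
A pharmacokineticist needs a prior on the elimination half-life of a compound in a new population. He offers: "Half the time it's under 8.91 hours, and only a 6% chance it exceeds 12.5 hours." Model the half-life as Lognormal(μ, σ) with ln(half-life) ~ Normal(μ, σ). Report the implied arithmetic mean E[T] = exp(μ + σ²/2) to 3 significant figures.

E[T] ≈ 9.12 hours

If T ~ Lognormal(μ,σ) then ln T ~ Normal(μ,σ), so the p-quantile of ln T is μ + z_p·σ.
ln(8.91) = 2.187 and ln(12.5) = 2.526; z_{0.5} = 0, z_{0.94} = 1.555.
σ = (2.526 − 2.187)/(1.555 − (0)) = 0.218.
μ = 2.187 − (0)·0.218 = 2.187.
E[T] = exp(μ + σ²/2) = exp(2.187 + 0.0237) = 9.12 hours.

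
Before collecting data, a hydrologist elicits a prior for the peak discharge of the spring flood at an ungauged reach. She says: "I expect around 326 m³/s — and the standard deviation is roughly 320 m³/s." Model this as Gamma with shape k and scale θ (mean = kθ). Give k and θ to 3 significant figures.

k ≈ 1.04, θ ≈ 314

For Gamma(k, scale θ): mean = kθ, variance = kθ², so CV = 1/√k.
CV = SD/mean = 320/326 = 0.9816, hence k = 1/CV² = 1.04.
Then θ = mean/k = 326/1.04 = 314.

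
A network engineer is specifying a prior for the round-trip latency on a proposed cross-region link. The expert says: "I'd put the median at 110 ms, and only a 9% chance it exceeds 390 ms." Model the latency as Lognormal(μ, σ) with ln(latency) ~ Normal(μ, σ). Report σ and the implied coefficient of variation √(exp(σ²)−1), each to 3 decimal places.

If T ~ Lognormal(μ,σ) then ln T ~ Normal(μ,σ), so the p-quantile of ln T is μ + z_p·σ.
ln(110) = 4.7 and ln(390) = 5.966; z_{0.5} = 0, z_{0.91} = 1.341.
σ = (5.966 − 4.7)/(1.341 − (0)) = 0.944.
μ = 4.7 − (0)·0.944 = 4.700.
CV = √(exp(σ²)−1) = √(exp(0.8911)−1) = 1.199.

σ ≈ 0.944, CV ≈ 1.199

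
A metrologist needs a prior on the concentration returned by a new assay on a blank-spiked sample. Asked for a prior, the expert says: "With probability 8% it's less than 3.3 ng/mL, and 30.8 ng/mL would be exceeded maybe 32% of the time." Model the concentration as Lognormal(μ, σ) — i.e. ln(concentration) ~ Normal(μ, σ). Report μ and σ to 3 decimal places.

μ ≈ 2.870, σ ≈ 1.193

If T ~ Lognormal(μ,σ) then ln T ~ Normal(μ,σ), so the p-quantile of ln T is μ + z_p·σ.
ln(3.3) = 1.194 and ln(30.8) = 3.428; z_{0.08} = -1.405, z_{0.68} = 0.4677.
σ = (3.428 − 1.194)/(0.4677 − (-1.405)) = 1.193.
μ = 1.194 − (-1.405)·1.193 = 2.870.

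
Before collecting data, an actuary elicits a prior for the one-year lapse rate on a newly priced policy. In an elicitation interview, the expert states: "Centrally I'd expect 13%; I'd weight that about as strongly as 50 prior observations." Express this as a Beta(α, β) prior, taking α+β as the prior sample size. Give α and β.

Under the effective-sample-size interpretation, Beta(α, β) has prior mean α/(α+β) and prior sample size α+β.
So α+β = 50 and α/(α+β) = 0.13, giving α = 0.13·50 = 6.5 and β = 50 − 6.5 = 43.5.

α = 6.5, β = 43.5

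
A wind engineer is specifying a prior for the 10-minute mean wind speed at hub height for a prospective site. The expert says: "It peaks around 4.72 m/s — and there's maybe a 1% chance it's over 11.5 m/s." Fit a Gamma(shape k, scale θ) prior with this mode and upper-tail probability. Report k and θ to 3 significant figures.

k ≈ 6.95, θ ≈ 0.793

Gamma(k,θ) with k>1 has mode (k−1)θ, so θ = 4.72/(k−1).
Need P(X < 11.5) = 0.99 with θ tied to k this way. Start at k = 2, θ = 4.72: P(X<11.5) ≈ 0.699.
Too low — raise k to concentrate. Iterating converges to k ≈ 6.95.
Then θ = 4.72/(6.95−1) ≈ 0.793.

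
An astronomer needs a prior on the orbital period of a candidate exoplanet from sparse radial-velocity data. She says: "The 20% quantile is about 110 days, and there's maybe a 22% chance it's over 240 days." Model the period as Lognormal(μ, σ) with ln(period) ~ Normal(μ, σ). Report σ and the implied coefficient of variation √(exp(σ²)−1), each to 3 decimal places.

σ ≈ 0.483, CV ≈ 0.513

If T ~ Lognormal(μ,σ) then ln T ~ Normal(μ,σ), so the p-quantile of ln T is μ + z_p·σ.
ln(110) = 4.7 and ln(240) = 5.481; z_{0.2} = -0.8416, z_{0.78} = 0.7722.
σ = (5.481 − 4.7)/(0.7722 − (-0.8416)) = 0.483.
μ = 4.7 − (-0.8416)·0.483 = 5.107.
CV = √(exp(σ²)−1) = √(exp(0.2337)−1) = 0.513.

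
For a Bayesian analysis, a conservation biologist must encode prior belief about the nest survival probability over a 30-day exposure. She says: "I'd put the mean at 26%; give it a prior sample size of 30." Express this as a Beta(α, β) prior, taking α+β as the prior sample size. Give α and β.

Under the effective-sample-size interpretation, Beta(α, β) has prior mean α/(α+β) and prior sample size α+β.
So α+β = 30 and α/(α+β) = 0.26, giving α = 0.26·30 = 7.8 and β = 30 − 7.8 = 22.2.

α = 7.8, β = 22.2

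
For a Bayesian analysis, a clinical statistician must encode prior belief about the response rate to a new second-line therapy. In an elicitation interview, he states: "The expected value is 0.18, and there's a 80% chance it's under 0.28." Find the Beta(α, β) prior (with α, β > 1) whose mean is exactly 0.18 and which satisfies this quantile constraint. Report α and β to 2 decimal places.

α ≈ 1.49, β ≈ 6.81

With mean 0.18 fixed, write α = 0.18s, β = 0.82s where s = α+β.
Need P(θ < 0.28) = 0.8 under Beta(0.18s, 0.82s). Normal approximation: (q−m)/√(m(1−m)/s) ≈ z_{0.8} = 0.842, so s ≈ 0.18·0.82·(0.842)²/(0.28−0.18)² = 10.5.
At s = 10.5: P(θ<0.28) ≈ 0.817. Adjusting to match 0.8 gives s ≈ 8.30.
So α = 0.18·8.30 ≈ 1.49, β = 0.82·8.30 ≈ 6.81.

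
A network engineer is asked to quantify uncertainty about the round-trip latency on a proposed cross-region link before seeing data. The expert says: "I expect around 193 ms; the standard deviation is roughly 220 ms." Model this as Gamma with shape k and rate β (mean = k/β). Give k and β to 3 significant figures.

For Gamma(k, rate β): mean = k/β, variance = k/β², so CV = 1/√k.
CV = SD/mean = 220/193 = 1.14, hence k = 1/CV² = 0.77.
Then β = k/mean = 0.77/193 = 0.00399.

k ≈ 0.77, β ≈ 0.00399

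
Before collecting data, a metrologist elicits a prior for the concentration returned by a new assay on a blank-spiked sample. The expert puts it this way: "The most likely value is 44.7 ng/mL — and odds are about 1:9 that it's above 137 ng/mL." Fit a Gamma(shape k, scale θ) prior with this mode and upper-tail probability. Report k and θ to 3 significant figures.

k ≈ 2.51, θ ≈ 29.5

Gamma(k,θ) with k>1 has mode (k−1)θ, so θ = 44.7/(k−1).
Need P(X < 137) = 0.9 with θ tied to k this way. Start at k = 2, θ = 44.7: P(X<137) ≈ 0.810.
Too low — raise k to concentrate. Iterating converges to k ≈ 2.51.
Then θ = 44.7/(2.51−1) ≈ 29.5.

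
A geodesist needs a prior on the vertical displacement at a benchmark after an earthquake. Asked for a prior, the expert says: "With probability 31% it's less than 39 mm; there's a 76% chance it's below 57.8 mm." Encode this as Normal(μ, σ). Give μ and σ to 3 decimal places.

μ = 46.754, σ = 15.639

For Normal(μ,σ), the p-quantile is μ + z_p·σ. Here z_{0.31} = -0.4959, z_{0.76} = 0.7063.
So 39 = μ − 0.4959σ and 57.8 = μ + 0.7063σ.
Subtracting: σ = (57.8 − 39)/(0.7063 − (-0.4959)) = 15.639.
Then μ = 39 − (-0.4959)·15.639 = 46.754.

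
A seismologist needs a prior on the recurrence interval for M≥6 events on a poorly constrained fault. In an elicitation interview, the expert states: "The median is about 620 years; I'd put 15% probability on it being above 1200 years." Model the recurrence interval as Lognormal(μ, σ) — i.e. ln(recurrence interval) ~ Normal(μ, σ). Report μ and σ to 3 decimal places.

μ ≈ 6.430, σ ≈ 0.637

If T ~ Lognormal(μ,σ) then ln T ~ Normal(μ,σ), so the p-quantile of ln T is μ + z_p·σ.
ln(620) = 6.43 and ln(1200) = 7.09; z_{0.5} = 0, z_{0.85} = 1.036.
σ = (7.09 − 6.43)/(1.036 − (0)) = 0.637.
μ = 6.43 − (0)·0.637 = 6.430.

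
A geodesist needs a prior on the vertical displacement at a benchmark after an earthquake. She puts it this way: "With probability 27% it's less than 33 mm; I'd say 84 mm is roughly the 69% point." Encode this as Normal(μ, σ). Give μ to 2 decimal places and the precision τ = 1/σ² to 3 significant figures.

μ = 61.19, τ = 0.000473

The p-quantile of Normal(μ,σ) is μ + z_p·σ, with z_{0.27} = -0.6128 and z_{0.69} = 0.4959.
Eliminate σ: μ = (z₂·x₁ − z₁·x₂)/(z₂ − z₁) = (0.4959·33 − (-0.6128)·84)/1.109 = 61.19.
Then σ = (x₂ − x₁)/(z₂ − z₁) = (84 − 33)/1.109 = 46.00.
Precision τ = 1/σ² = 1/46² = 0.000473.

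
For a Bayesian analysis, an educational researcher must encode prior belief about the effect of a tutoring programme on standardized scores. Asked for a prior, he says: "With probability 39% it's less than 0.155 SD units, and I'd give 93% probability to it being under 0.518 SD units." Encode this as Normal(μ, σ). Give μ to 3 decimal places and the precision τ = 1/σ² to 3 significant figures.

The p-quantile of Normal(μ,σ) is μ + z_p·σ, with z_{0.39} = -0.2793 and z_{0.93} = 1.476.
Eliminate σ: μ = (z₂·x₁ − z₁·x₂)/(z₂ − z₁) = (1.476·0.155 − (-0.2793)·0.518)/1.755 = 0.213.
Then σ = (x₂ − x₁)/(z₂ − z₁) = (0.518 − 0.155)/1.755 = 0.207.
Precision τ = 1/σ² = 1/0.2068² = 23.4.

μ = 0.213, τ = 23.4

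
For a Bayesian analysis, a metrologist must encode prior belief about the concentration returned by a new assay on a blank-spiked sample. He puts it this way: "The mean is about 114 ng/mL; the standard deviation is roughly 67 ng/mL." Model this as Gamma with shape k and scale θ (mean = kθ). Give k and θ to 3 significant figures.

k ≈ 2.9, θ ≈ 39.4

For Gamma(k, scale θ): mean = kθ, variance = kθ², so CV = 1/√k.
CV = SD/mean = 67/114 = 0.5877, hence k = 1/CV² = 2.9.
Then θ = mean/k = 114/2.9 = 39.4.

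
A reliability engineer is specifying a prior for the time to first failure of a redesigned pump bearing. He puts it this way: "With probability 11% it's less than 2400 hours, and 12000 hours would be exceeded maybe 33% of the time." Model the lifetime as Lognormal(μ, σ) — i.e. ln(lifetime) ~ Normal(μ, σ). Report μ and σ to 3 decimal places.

If T ~ Lognormal(μ,σ) then ln T ~ Normal(μ,σ), so the p-quantile of ln T is μ + z_p·σ.
ln(2400) = 7.783 and ln(12000) = 9.393; z_{0.11} = -1.227, z_{0.67} = 0.4399.
σ = (9.393 − 7.783)/(0.4399 − (-1.227)) = 0.966.
μ = 7.783 − (-1.227)·0.966 = 8.968.

μ ≈ 8.968, σ ≈ 0.966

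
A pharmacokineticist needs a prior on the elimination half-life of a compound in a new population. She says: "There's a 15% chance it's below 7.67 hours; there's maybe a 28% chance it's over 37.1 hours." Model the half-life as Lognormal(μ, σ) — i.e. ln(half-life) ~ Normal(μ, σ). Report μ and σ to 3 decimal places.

If T ~ Lognormal(μ,σ) then ln T ~ Normal(μ,σ), so the p-quantile of ln T is μ + z_p·σ.
ln(7.67) = 2.037 and ln(37.1) = 3.614; z_{0.15} = -1.036, z_{0.72} = 0.5828.
σ = (3.614 − 2.037)/(0.5828 − (-1.036)) = 0.973.
μ = 2.037 − (-1.036)·0.973 = 3.046.

μ ≈ 3.046, σ ≈ 0.973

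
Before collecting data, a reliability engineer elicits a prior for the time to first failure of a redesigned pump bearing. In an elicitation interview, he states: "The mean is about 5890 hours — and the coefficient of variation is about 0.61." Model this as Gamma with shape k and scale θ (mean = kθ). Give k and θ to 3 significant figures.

k ≈ 2.69, θ ≈ 2190

For Gamma(k, scale θ): mean = kθ, variance = kθ², so CV = 1/√k.
CV = 0.61, hence k = 1/CV² = 2.69.
Then θ = mean/k = 5890/2.69 = 2190.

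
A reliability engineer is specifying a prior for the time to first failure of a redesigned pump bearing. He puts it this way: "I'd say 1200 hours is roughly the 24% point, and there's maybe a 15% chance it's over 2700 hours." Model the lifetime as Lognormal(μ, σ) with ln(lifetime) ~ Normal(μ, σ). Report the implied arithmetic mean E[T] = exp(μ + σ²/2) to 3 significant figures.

If T ~ Lognormal(μ,σ) then ln T ~ Normal(μ,σ), so the p-quantile of ln T is μ + z_p·σ.
ln(1200) = 7.09 and ln(2700) = 7.901; z_{0.24} = -0.7063, z_{0.85} = 1.036.
σ = (7.901 − 7.09)/(1.036 − (-0.7063)) = 0.465.
μ = 7.09 − (-0.7063)·0.465 = 7.419.
E[T] = exp(μ + σ²/2) = exp(7.419 + 0.1083) = 1860 hours.

E[T] ≈ 1860 hours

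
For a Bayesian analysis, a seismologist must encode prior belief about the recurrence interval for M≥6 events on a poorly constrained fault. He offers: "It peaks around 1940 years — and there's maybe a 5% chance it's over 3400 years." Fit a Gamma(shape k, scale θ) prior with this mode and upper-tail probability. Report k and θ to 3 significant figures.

Gamma(k,θ) with k>1 has mode (k−1)θ, so θ = 1940/(k−1).
Need P(X < 3400) = 0.95 with θ tied to k this way. Start at k = 2, θ = 1940: P(X<3400) ≈ 0.523.
Too low — raise k to concentrate. Iterating converges to k ≈ 9.86.
Then θ = 1940/(9.86−1) ≈ 219.

k ≈ 9.86, θ ≈ 219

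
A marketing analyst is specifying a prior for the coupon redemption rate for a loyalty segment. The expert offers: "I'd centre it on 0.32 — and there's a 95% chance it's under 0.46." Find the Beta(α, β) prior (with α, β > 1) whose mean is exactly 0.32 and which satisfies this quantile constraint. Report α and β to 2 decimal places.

With mean 0.32 fixed, write α = 0.32s, β = 0.68s where s = α+β.
Need P(θ < 0.46) = 0.95 under Beta(0.32s, 0.68s). Normal approximation: (q−m)/√(m(1−m)/s) ≈ z_{0.95} = 1.64, so s ≈ 0.32·0.68·(1.64)²/(0.46−0.32)² = 30.0.
At s = 30.0: P(θ<0.46) ≈ 0.945. Adjusting to match 0.95 gives s ≈ 32.01.
So α = 0.32·32.01 ≈ 10.24, β = 0.68·32.01 ≈ 21.76.

α ≈ 10.24, β ≈ 21.76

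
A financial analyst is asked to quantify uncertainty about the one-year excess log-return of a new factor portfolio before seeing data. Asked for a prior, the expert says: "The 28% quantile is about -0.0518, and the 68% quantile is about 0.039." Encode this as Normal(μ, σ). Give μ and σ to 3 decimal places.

μ = -0.001, σ = 0.086

For Normal(μ,σ), the p-quantile is μ + z_p·σ. Here z_{0.28} = -0.5828, z_{0.68} = 0.4677.
So -0.0518 = μ − 0.5828σ and 0.039 = μ + 0.4677σ.
Subtracting: σ = (0.039 − -0.0518)/(0.4677 − (-0.5828)) = 0.086.
Then μ = -0.0518 − (-0.5828)·0.086 = -0.001.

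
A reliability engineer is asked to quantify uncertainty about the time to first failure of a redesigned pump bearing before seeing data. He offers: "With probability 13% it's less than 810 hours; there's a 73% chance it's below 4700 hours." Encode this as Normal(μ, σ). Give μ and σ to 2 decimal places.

μ = 3329.35, σ = 2236.66

For Normal(μ,σ), the p-quantile is μ + z_p·σ. Here z_{0.13} = -1.126, z_{0.73} = 0.6128.
So 810 = μ − 1.126σ and 4700 = μ + 0.6128σ.
Subtracting: σ = (4700 − 810)/(0.6128 − (-1.126)) = 2236.66.
Then μ = 810 − (-1.126)·2236.66 = 3329.35.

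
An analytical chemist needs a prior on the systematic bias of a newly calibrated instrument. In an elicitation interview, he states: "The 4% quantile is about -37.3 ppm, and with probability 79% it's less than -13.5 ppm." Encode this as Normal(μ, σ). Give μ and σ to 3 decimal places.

For Normal(μ,σ), the p-quantile is μ + z_p·σ. Here z_{0.04} = -1.751, z_{0.79} = 0.8064.
So -37.3 = μ − 1.751σ and -13.5 = μ + 0.8064σ.
Subtracting: σ = (-13.5 − -37.3)/(0.8064 − (-1.751)) = 9.307.
Then μ = -37.3 − (-1.751)·9.307 = -21.006.

μ = -21.006, σ = 9.307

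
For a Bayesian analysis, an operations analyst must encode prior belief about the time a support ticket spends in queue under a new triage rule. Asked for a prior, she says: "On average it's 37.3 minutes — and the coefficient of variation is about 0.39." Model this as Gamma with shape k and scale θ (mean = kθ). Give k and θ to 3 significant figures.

k ≈ 6.57, θ ≈ 5.67

For Gamma(k, scale θ): mean = kθ, variance = kθ², so CV = 1/√k.
CV = 0.39, hence k = 1/CV² = 6.57.
Then θ = mean/k = 37.3/6.57 = 5.67.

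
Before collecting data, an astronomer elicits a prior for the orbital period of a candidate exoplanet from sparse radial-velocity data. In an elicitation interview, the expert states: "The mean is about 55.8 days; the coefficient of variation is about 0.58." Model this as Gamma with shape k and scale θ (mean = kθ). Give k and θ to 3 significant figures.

k ≈ 2.97, θ ≈ 18.8

For Gamma(k, scale θ): mean = kθ, variance = kθ², so CV = 1/√k.
CV = 0.58, hence k = 1/CV² = 2.97.
Then θ = mean/k = 55.8/2.97 = 18.8.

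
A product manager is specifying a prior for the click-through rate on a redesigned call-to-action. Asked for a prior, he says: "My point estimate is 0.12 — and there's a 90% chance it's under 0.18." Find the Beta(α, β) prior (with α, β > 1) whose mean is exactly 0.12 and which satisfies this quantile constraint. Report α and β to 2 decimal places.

With mean 0.12 fixed, write α = 0.12s, β = 0.88s where s = α+β.
Need P(θ < 0.18) = 0.9 under Beta(0.12s, 0.88s). Normal approximation: (q−m)/√(m(1−m)/s) ≈ z_{0.9} = 1.28, so s ≈ 0.12·0.88·(1.28)²/(0.18−0.12)² = 48.2.
At s = 48.2: P(θ<0.18) ≈ 0.893. Adjusting to match 0.9 gives s ≈ 51.78.
So α = 0.12·51.78 ≈ 6.21, β = 0.88·51.78 ≈ 45.57.

α ≈ 6.21, β ≈ 45.57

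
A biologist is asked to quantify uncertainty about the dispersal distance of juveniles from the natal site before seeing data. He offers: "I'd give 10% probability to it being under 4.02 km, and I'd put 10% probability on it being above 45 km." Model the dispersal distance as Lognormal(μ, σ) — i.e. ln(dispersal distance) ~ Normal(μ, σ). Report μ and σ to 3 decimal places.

If T ~ Lognormal(μ,σ) then ln T ~ Normal(μ,σ), so the p-quantile of ln T is μ + z_p·σ.
ln(4.02) = 1.391 and ln(45) = 3.807; z_{0.1} = -1.282, z_{0.9} = 1.282.
σ = (3.807 − 1.391)/(1.282 − (-1.282)) = 0.942.
μ = 1.391 − (-1.282)·0.942 = 2.599.

μ ≈ 2.599, σ ≈ 0.942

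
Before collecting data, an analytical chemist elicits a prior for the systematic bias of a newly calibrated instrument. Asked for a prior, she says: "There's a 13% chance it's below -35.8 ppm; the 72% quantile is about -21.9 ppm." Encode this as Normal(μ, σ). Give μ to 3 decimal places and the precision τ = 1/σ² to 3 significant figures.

For Normal(μ,σ), the p-quantile is μ + z_p·σ. Here z_{0.13} = -1.126, z_{0.72} = 0.5828.
So -35.8 = μ − 1.126σ and -21.9 = μ + 0.5828σ.
Subtracting: σ = (-21.9 − -35.8)/(0.5828 − (-1.126)) = 8.132.
Then μ = -35.8 − (-1.126)·8.132 = -26.640.
Precision τ = 1/σ² = 1/8.132² = 0.0151.

μ = -26.640, τ = 0.0151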